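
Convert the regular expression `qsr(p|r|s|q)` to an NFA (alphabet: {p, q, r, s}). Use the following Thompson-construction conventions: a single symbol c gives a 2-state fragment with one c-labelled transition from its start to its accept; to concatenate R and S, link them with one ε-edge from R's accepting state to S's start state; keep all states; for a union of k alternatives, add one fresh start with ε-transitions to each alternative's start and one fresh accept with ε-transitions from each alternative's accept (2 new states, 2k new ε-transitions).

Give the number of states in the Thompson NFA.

16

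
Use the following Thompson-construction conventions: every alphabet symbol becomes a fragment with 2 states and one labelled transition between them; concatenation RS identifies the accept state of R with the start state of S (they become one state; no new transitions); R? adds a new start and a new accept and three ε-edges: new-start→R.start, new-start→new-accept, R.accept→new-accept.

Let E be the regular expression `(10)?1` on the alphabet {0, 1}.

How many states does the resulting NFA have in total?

Per subexpression:
Each of the 3 symbol leaves contributes a 2-state fragment.
  10 → 3 states
  (10)? → 5 states
  (10)?1 → 6 states

6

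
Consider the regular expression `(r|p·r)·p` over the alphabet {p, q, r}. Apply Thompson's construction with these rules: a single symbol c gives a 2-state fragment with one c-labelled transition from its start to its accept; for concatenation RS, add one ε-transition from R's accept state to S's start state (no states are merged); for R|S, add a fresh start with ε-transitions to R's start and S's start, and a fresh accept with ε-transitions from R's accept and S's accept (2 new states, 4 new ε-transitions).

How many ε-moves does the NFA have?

6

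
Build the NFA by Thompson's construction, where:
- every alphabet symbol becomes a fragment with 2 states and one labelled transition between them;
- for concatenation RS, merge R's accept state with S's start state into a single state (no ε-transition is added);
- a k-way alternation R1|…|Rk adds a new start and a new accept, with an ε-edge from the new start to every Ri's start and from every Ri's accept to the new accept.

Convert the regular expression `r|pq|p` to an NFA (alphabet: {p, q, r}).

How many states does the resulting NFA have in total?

9

Bottom-up over the parse tree:
Each of the 4 symbol leaves contributes a 2-state fragment.
  pq → 3 states
  r|pq|p → 9 states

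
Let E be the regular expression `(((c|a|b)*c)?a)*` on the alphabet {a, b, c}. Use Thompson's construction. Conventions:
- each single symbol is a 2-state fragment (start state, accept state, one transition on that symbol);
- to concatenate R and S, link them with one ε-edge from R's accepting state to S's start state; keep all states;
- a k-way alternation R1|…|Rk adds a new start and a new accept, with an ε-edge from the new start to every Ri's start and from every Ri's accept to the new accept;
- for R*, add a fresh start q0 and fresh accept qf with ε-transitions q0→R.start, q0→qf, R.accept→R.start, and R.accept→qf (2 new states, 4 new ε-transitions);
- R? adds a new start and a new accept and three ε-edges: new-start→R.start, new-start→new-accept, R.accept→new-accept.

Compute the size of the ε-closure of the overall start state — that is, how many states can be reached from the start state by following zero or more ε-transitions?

12

Let C(F) = |ε-closure(F.start)| within fragment F, and note whether F accepts ε. Symbol fragments have C = 1 and do not accept ε. Then:
  c|a|b : |ε-closure| = 1 + 1 + 1 + 1 = 4 (the new accept is not ε-reachable since no branch accepts ε)
  (c|a|b)* : |ε-closure| = 1 (new start) + 4 (body) + 1 (new accept) = 6
  (c|a|b)*c : |ε-closure| = 6 + 1 = 7 (closure spills across the concat boundary because the left factor accepts ε)
  ((c|a|b)*c)? : new start has ε-edges to the inner start and to the new accept, so |ε-closure| = 2 + 7 = 9
  ((c|a|b)*c)?a : the left operand accepts ε, so the closure extends into the next operand (via the concat ε-link); |ε-closure| = 9 + 1 = 10
  (((c|a|b)*c)?a)* : the star's fresh start ε-reaches both the body's start and the fresh accept: |ε-closure| = 2 + 10 = 12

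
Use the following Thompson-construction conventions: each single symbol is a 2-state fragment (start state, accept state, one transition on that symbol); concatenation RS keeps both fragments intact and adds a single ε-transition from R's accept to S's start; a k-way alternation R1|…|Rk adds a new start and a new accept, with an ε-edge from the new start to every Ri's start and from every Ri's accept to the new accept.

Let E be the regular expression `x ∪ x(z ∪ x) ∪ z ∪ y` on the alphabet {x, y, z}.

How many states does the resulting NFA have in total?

16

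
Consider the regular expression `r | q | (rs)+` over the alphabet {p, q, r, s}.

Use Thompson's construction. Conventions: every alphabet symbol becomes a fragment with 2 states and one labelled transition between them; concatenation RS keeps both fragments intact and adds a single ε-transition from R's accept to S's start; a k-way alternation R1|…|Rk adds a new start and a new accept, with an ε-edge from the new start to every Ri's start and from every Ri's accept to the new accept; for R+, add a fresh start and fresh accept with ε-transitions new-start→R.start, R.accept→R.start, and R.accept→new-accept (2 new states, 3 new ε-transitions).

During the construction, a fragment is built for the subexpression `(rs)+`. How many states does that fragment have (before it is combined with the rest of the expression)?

Fragment for `(rs)+`:
Each of the 2 symbol leaves contributes a 2-state fragment.
  rs → 4 states
  (rs)+ → 6 states

6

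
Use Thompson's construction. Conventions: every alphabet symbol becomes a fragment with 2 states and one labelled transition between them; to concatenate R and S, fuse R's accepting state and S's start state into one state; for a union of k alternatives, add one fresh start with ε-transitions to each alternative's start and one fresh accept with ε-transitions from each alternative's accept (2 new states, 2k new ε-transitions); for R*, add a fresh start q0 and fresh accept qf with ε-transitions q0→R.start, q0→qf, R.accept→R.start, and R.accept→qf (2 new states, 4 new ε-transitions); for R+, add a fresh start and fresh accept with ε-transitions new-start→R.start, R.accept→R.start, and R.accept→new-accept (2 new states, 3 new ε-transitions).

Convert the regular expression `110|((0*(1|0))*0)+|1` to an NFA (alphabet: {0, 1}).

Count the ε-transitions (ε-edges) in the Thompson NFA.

21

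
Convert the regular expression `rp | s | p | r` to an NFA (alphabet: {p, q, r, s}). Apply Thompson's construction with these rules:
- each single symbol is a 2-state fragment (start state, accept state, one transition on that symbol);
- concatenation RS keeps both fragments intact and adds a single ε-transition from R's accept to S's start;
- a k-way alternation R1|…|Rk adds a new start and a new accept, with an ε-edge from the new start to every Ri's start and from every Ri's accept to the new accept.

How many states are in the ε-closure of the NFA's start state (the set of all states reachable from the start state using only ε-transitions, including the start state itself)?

5

Let C(F) = |ε-closure(F.start)| within fragment F, and note whether F accepts ε. Symbol fragments have C = 1 and do not accept ε. Then:
  rp → same as the first factor's closure: |ε-closure| = 1
  rp | s | p | r → |ε-closure| = 1 + 1 + 1 + 1 + 1 = 5 (the new accept is not ε-reachable since no branch accepts ε)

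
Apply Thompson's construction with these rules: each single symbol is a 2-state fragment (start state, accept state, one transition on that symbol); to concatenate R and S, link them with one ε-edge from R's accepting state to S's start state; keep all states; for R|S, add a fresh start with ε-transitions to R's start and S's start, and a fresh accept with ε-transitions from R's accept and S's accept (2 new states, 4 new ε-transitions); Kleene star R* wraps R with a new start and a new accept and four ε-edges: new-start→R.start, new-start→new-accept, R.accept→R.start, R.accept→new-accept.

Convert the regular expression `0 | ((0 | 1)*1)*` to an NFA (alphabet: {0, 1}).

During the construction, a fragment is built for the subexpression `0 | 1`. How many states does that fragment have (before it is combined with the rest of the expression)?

6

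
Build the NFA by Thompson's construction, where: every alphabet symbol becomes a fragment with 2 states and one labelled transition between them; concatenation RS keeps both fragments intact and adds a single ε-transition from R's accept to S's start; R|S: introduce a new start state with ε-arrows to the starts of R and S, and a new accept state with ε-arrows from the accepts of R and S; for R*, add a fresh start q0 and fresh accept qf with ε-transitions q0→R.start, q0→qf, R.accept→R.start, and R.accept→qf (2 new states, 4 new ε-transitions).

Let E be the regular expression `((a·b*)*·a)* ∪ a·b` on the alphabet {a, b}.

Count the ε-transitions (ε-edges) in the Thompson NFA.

19

Per subexpression:
Each of the 5 symbol leaves contributes 0 ε-transitions.
  b* — 4 ε-transitions
  a·b* — 5 ε-transitions
  (a·b*)* — 9 ε-transitions
  (a·b*)*·a — 10 ε-transitions
  ((a·b*)*·a)* — 14 ε-transitions
  a·b — 1 ε-transition
  ((a·b*)*·a)* ∪ a·b — 19 ε-transitions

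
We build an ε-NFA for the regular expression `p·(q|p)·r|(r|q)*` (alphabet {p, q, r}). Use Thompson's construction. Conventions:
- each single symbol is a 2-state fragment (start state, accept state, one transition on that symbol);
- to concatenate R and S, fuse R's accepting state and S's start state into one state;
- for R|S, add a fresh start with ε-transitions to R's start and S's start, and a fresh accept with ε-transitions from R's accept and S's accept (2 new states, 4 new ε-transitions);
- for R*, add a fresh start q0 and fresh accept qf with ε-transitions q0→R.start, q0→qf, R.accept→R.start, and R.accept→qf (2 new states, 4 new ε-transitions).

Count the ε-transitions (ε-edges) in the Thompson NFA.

16

Recursing over subexpressions:
Each of the 6 symbol leaves contributes 0 ε-transitions.
  q|p = 4 ε-transitions
  p·(q|p)·r = 4 ε-transitions
  r|q = 4 ε-transitions
  (r|q)* = 8 ε-transitions
  p·(q|p)·r|(r|q)* = 16 ε-transitions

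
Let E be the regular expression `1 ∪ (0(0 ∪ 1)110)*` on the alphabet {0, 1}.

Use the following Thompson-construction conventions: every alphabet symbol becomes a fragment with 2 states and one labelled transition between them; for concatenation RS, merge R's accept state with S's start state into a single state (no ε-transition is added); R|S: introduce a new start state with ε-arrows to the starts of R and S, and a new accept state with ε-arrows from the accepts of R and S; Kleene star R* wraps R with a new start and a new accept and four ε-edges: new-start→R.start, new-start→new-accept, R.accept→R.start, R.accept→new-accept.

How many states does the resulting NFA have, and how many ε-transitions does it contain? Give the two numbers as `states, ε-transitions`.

16, 12

Bottom-up over the parse tree:
Each of the 7 symbol leaves contributes 2 states and 0 ε-transitions.
  0 ∪ 1 = 6 states, 4 ε-transitions
  0(0 ∪ 1)110 = 10 states, 4 ε-transitions
  (0(0 ∪ 1)110)* = 12 states, 8 ε-transitions
  1 ∪ (0(0 ∪ 1)110)* = 16 states, 12 ε-transitions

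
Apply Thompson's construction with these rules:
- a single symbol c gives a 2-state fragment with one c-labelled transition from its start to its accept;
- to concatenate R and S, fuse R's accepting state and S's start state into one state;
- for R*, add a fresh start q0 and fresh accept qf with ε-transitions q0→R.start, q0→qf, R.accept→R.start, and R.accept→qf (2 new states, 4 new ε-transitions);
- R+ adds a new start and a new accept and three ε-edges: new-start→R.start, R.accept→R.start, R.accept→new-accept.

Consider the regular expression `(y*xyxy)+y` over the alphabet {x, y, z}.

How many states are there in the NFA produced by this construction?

Bottom-up over the parse tree:
Each of the 6 symbol leaves contributes a 2-state fragment.
  y* — 4 states
  y*xyxy — 8 states
  (y*xyxy)+ — 10 states
  (y*xyxy)+y — 11 states

11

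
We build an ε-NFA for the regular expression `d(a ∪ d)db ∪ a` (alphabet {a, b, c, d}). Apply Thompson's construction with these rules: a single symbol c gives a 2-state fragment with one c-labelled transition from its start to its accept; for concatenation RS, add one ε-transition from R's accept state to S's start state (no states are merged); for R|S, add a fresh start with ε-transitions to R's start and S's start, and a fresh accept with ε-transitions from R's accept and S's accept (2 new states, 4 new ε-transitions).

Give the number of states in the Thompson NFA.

Bottom-up over the parse tree:
Each of the 6 symbol leaves contributes a 2-state fragment.
  a ∪ d = 6 states
  d(a ∪ d)db = 12 states
  d(a ∪ d)db ∪ a = 16 states

16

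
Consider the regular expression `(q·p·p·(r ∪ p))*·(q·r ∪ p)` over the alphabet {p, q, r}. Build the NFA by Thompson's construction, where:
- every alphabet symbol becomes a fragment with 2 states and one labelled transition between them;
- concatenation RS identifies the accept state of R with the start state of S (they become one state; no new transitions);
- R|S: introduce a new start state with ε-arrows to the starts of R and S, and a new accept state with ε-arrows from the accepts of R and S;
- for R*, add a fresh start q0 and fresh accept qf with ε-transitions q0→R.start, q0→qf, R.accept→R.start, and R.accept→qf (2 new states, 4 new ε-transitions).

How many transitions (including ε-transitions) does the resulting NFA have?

Recursing over subexpressions:
Each of the 8 symbol leaves contributes 1 transition (1 symbol, 0 ε).
  r ∪ p → 6 transitions (2 symbol, 4 ε)
  q·p·p·(r ∪ p) → 9 transitions (5 symbol, 4 ε)
  (q·p·p·(r ∪ p))* → 13 transitions (5 symbol, 8 ε)
  q·r → 2 transitions (2 symbol, 0 ε)
  q·r ∪ p → 7 transitions (3 symbol, 4 ε)
  (q·p·p·(r ∪ p))*·(q·r ∪ p) → 20 transitions (8 symbol, 12 ε)

20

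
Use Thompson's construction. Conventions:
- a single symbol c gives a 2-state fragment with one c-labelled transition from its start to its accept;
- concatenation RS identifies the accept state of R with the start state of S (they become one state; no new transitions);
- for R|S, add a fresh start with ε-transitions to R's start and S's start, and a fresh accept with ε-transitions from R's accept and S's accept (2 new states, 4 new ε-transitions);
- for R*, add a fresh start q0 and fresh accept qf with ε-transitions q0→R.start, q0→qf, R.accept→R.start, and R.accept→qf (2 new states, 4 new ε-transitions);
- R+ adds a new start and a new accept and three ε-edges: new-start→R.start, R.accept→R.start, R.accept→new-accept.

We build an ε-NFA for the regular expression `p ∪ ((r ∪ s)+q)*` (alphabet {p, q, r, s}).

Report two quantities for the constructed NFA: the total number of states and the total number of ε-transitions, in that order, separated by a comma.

Bottom-up over the parse tree:
Each of the 4 symbol leaves contributes 2 states and 0 ε-transitions.
  r ∪ s : 6 states, 4 ε-transitions
  (r ∪ s)+ : 8 states, 7 ε-transitions
  (r ∪ s)+q : 9 states, 7 ε-transitions
  ((r ∪ s)+q)* : 11 states, 11 ε-transitions
  p ∪ ((r ∪ s)+q)* : 15 states, 15 ε-transitions

15, 15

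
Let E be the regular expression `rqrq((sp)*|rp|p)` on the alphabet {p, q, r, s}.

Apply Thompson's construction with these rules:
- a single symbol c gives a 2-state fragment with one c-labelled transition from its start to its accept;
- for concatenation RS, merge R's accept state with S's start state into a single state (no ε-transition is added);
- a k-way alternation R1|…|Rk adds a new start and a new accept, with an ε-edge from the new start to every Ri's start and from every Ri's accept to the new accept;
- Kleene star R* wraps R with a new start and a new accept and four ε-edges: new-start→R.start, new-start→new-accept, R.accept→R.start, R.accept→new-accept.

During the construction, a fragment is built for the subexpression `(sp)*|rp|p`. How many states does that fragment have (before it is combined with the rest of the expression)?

12

Fragment for `(sp)*|rp|p`:
Each of the 5 symbol leaves contributes a 2-state fragment.
  sp = 3 states
  (sp)* = 5 states
  rp = 3 states
  (sp)*|rp|p = 12 states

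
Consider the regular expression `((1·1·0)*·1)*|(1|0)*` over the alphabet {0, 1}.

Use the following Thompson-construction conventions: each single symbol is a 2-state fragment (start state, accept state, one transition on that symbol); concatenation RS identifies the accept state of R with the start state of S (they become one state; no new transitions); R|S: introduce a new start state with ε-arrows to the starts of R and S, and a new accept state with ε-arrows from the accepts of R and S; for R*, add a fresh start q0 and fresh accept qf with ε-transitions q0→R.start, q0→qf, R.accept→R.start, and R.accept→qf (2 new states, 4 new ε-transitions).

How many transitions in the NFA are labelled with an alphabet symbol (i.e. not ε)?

Building bottom-up:
Each of the 6 symbol leaves contributes exactly 1 symbol transition.
  1·1·0 → 3 symbol transitions
  (1·1·0)* → 3 symbol transitions
  (1·1·0)*·1 → 4 symbol transitions
  ((1·1·0)*·1)* → 4 symbol transitions
  1|0 → 2 symbol transitions
  (1|0)* → 2 symbol transitions
  ((1·1·0)*·1)*|(1|0)* → 6 symbol transitions

6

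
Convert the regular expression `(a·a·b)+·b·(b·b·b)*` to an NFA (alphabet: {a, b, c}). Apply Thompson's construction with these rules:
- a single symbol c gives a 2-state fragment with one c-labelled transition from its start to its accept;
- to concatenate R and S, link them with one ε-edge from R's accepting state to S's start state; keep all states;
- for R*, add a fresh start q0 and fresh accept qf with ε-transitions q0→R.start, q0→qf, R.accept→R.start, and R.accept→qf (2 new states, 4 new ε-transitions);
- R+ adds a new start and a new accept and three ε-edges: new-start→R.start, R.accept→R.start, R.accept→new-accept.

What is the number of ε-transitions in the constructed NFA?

13

Recursing over subexpressions:
Each of the 7 symbol leaves contributes 0 ε-transitions.
  a·a·b → 2 ε-transitions
  (a·a·b)+ → 5 ε-transitions
  b·b·b → 2 ε-transitions
  (b·b·b)* → 6 ε-transitions
  (a·a·b)+·b·(b·b·b)* → 13 ε-transitions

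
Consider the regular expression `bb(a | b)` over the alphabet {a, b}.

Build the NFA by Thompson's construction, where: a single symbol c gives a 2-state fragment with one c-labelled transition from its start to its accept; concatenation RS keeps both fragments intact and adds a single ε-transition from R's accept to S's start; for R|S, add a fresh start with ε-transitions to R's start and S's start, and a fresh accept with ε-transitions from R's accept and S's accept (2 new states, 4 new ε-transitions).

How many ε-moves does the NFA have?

Building bottom-up:
Each of the 4 symbol leaves contributes 0 ε-transitions.
  a | b : 4 ε-transitions
  bb(a | b) : 6 ε-transitions

6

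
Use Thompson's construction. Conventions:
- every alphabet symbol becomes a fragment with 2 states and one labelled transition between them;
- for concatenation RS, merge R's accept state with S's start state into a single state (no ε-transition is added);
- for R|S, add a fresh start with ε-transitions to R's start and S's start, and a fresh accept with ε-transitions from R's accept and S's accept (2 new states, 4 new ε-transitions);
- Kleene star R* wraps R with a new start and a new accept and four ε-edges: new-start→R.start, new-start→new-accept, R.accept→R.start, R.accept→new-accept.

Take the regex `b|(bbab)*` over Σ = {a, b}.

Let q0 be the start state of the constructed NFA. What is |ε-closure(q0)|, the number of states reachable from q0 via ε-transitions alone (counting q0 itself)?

Let C(F) = |ε-closure(F.start)| within fragment F, and note whether F accepts ε. Symbol fragments have C = 1 and do not accept ε. Then:
  bbab → same as the first factor's closure: |ε-closure| = 1
  (bbab)* → the star's fresh start ε-reaches both the body's start and the fresh accept: |ε-closure| = 2 + 1 = 3
  b|(bbab)* → |ε-closure| = 1 (new start) + (1 + 3) + 1 (new accept, since some branch ε-reaches its own accept) = 6

6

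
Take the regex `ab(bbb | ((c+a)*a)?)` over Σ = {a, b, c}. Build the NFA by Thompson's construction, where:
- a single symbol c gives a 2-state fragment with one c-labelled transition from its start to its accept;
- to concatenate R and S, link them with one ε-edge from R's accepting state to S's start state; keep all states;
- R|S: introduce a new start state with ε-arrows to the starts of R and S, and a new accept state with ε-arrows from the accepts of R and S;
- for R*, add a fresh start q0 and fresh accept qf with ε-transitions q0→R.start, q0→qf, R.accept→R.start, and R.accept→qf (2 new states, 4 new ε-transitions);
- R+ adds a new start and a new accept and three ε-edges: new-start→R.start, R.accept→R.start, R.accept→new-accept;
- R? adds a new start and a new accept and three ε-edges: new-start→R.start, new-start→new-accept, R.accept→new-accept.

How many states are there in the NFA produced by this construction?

24

Per subexpression:
Each of the 8 symbol leaves contributes a 2-state fragment.
  bbb = 6 states
  c+ = 4 states
  c+a = 6 states
  (c+a)* = 8 states
  (c+a)*a = 10 states
  ((c+a)*a)? = 12 states
  bbb | ((c+a)*a)? = 20 states
  ab(bbb | ((c+a)*a)?) = 24 states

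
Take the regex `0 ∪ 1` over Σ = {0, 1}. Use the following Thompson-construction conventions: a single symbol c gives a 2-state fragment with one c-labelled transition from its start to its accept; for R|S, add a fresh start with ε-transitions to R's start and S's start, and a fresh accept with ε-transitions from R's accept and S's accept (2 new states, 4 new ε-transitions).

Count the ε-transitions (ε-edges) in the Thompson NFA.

Bottom-up over the parse tree:
Each of the 2 symbol leaves contributes 0 ε-transitions.
  0 ∪ 1 → 4 ε-transitions

4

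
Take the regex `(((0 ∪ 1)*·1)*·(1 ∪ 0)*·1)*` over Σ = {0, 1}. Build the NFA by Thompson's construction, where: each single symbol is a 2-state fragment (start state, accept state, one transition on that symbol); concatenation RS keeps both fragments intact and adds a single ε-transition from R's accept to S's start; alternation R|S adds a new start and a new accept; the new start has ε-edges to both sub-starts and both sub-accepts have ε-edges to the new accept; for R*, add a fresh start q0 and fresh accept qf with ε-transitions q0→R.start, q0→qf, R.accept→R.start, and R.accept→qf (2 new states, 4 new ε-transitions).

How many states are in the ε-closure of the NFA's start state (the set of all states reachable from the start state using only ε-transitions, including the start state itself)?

16

Let C(F) = |ε-closure(F.start)| within fragment F, and note whether F accepts ε. Symbol fragments have C = 1 and do not accept ε. Then:
  0 ∪ 1 → new start ε-reaches every alternative's start; none of them accept ε, so the new accept is not reached: |ε-closure| = 1 + 1 + 1 = 3
  (0 ∪ 1)* → |ε-closure| = 1 (new start) + 3 (body) + 1 (new accept) = 5
  (0 ∪ 1)*·1 → the left operand accepts ε, so the closure extends into the next operand (via the concat ε-link); |ε-closure| = 5 + 1 = 6
  ((0 ∪ 1)*·1)* → new start has ε-edges to the inner start and to the new accept, so |ε-closure| = 2 + 6 = 8
  1 ∪ 0 → |ε-closure| = 1 + 1 + 1 = 3 (the new accept is not ε-reachable since no branch accepts ε)
  (1 ∪ 0)* → new start has ε-edges to the inner start and to the new accept, so |ε-closure| = 2 + 3 = 5
  ((0 ∪ 1)*·1)*·(1 ∪ 0)*·1 → the left operand accepts ε, so the closure extends into the next operand (via the concat ε-link); |ε-closure| = 8 + 5 + 1 = 14
  (((0 ∪ 1)*·1)*·(1 ∪ 0)*·1)* → the star's fresh start ε-reaches both the body's start and the fresh accept: |ε-closure| = 2 + 14 = 16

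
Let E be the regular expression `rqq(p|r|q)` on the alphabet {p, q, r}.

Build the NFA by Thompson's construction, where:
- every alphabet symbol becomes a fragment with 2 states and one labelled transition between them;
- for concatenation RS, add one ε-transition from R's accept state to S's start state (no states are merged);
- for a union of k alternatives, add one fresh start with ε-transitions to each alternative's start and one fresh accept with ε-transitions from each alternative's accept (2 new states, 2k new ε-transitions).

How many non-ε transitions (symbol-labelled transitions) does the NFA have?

6

Bottom-up over the parse tree:
Each of the 6 symbol leaves contributes exactly 1 symbol transition.
  p|r|q — 3 symbol transitions
  rqq(p|r|q) — 6 symbol transitions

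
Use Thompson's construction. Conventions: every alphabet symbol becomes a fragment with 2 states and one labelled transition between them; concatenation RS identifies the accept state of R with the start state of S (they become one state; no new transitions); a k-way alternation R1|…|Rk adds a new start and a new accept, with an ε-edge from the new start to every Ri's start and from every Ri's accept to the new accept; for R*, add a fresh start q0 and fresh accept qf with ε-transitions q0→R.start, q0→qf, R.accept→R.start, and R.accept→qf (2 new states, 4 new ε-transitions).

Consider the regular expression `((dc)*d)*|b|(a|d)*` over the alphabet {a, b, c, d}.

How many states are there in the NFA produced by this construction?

Recursing over subexpressions:
Each of the 6 symbol leaves contributes a 2-state fragment.
  dc → 3 states
  (dc)* → 5 states
  (dc)*d → 6 states
  ((dc)*d)* → 8 states
  a|d → 6 states
  (a|d)* → 8 states
  ((dc)*d)*|b|(a|d)* → 20 states

20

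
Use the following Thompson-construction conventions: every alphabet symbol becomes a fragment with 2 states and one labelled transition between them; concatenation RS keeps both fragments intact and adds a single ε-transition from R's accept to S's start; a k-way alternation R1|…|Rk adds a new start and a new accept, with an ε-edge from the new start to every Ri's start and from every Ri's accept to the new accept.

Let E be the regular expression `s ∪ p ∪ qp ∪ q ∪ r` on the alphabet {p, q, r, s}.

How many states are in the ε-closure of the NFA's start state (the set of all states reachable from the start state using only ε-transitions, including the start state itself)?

Compute the ε-closure size of each fragment's start state recursively; a symbol fragment's start has no outgoing ε-edge, so its closure is just itself (size 1).
  qp : same as the first factor's closure: |ε-closure| = 1
  s ∪ p ∪ qp ∪ q ∪ r : |ε-closure| = 1 + 1 + 1 + 1 + 1 + 1 = 6 (the new accept is not ε-reachable since no branch accepts ε)

6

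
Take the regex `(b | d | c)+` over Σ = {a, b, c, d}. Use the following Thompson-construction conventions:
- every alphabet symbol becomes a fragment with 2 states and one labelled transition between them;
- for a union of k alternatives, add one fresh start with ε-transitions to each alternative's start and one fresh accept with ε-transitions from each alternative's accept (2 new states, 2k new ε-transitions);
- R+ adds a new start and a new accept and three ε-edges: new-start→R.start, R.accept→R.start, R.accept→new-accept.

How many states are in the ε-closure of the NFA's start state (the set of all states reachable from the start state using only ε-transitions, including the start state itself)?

Compute the ε-closure size of each fragment's start state recursively; a symbol fragment's start has no outgoing ε-edge, so its closure is just itself (size 1).
  b | d | c → new start ε-reaches every alternative's start; none of them accept ε, so the new accept is not reached: C = 1 + 1 + 1 + 1 = 4
  (b | d | c)+ → new start ε-reaches only the body's start; the new accept needs a symbol first: C = 1 + 4 = 5

5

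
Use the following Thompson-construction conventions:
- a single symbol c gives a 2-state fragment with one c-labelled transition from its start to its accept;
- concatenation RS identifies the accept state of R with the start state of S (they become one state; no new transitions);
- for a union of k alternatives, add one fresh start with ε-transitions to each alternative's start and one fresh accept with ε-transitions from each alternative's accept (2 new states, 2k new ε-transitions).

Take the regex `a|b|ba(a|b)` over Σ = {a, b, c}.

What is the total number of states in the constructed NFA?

Building bottom-up:
Each of the 6 symbol leaves contributes a 2-state fragment.
  a|b = 6 states
  ba(a|b) = 8 states
  a|b|ba(a|b) = 14 states

14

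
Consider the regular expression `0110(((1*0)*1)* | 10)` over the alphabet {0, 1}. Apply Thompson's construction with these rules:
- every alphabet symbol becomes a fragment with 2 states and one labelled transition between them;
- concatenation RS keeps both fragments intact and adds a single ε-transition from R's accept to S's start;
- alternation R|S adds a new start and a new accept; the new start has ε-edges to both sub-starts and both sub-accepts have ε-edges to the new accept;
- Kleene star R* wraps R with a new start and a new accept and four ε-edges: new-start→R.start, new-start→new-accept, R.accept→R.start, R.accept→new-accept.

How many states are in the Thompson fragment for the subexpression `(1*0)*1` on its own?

Fragment for `(1*0)*1`:
Each of the 3 symbol leaves contributes a 2-state fragment.
  1* — 4 states
  1*0 — 6 states
  (1*0)* — 8 states
  (1*0)*1 — 10 states

10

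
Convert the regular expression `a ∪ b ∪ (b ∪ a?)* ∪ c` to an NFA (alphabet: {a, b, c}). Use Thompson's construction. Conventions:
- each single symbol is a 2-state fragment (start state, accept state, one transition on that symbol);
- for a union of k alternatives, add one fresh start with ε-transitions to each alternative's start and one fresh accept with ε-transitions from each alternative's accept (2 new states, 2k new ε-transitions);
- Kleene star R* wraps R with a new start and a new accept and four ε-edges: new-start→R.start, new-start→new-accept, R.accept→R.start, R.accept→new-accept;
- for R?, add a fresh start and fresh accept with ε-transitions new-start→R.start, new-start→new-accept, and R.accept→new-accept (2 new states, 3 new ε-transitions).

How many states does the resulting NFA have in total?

Bottom-up over the parse tree:
Each of the 5 symbol leaves contributes a 2-state fragment.
  a? → 4 states
  b ∪ a? → 8 states
  (b ∪ a?)* → 10 states
  a ∪ b ∪ (b ∪ a?)* ∪ c → 18 states

18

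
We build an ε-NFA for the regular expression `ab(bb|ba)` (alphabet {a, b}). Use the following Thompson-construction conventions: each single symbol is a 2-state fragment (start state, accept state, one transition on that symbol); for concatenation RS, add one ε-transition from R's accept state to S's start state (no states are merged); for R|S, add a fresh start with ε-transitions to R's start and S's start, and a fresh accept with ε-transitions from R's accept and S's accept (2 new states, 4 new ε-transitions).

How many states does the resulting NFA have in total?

14

Bottom-up over the parse tree:
Each of the 6 symbol leaves contributes a 2-state fragment.
  bb — 4 states
  ba — 4 states
  bb|ba — 10 states
  ab(bb|ba) — 14 states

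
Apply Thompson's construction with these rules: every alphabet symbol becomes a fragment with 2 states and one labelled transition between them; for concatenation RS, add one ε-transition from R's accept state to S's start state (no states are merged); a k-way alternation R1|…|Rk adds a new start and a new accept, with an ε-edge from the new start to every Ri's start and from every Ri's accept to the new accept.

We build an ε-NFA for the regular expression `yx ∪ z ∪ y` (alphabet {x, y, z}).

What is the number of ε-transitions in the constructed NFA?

Bottom-up over the parse tree:
Each of the 4 symbol leaves contributes 0 ε-transitions.
  yx = 1 ε-transition
  yx ∪ z ∪ y = 7 ε-transitions

7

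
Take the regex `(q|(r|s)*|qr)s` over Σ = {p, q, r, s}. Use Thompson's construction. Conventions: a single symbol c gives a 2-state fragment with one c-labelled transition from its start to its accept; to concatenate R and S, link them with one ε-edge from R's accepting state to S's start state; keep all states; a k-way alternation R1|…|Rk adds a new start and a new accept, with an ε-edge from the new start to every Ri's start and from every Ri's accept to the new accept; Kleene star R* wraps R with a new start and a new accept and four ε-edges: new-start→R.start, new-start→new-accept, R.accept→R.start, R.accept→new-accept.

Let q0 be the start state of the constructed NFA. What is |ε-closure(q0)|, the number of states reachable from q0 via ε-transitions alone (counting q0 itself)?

10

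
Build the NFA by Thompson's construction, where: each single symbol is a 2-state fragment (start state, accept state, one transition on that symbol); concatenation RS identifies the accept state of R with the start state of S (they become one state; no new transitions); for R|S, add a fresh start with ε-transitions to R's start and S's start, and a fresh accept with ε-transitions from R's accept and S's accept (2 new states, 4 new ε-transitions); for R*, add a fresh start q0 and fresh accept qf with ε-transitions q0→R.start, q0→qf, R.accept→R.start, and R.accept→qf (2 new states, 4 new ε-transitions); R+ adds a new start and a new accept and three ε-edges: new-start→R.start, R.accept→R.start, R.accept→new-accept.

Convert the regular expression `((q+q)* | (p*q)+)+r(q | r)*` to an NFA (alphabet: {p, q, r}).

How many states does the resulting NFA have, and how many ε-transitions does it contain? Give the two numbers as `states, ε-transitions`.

Bottom-up over the parse tree:
Each of the 7 symbol leaves contributes 2 states and 0 ε-transitions.
  q+ : 4 states, 3 ε-transitions
  q+q : 5 states, 3 ε-transitions
  (q+q)* : 7 states, 7 ε-transitions
  p* : 4 states, 4 ε-transitions
  p*q : 5 states, 4 ε-transitions
  (p*q)+ : 7 states, 7 ε-transitions
  (q+q)* | (p*q)+ : 16 states, 18 ε-transitions
  ((q+q)* | (p*q)+)+ : 18 states, 21 ε-transitions
  q | r : 6 states, 4 ε-transitions
  (q | r)* : 8 states, 8 ε-transitions
  ((q+q)* | (p*q)+)+r(q | r)* : 26 states, 29 ε-transitions

26, 29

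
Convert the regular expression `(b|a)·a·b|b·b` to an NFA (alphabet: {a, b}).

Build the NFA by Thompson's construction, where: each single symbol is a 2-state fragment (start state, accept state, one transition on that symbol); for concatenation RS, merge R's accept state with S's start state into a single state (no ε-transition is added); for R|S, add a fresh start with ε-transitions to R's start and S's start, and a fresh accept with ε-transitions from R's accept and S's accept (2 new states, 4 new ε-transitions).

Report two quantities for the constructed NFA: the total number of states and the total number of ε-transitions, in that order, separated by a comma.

13, 8

Building bottom-up:
Each of the 6 symbol leaves contributes 2 states and 0 ε-transitions.
  b|a = 6 states, 4 ε-transitions
  (b|a)·a·b = 8 states, 4 ε-transitions
  b·b = 3 states, 0 ε-transitions
  (b|a)·a·b|b·b = 13 states, 8 ε-transitions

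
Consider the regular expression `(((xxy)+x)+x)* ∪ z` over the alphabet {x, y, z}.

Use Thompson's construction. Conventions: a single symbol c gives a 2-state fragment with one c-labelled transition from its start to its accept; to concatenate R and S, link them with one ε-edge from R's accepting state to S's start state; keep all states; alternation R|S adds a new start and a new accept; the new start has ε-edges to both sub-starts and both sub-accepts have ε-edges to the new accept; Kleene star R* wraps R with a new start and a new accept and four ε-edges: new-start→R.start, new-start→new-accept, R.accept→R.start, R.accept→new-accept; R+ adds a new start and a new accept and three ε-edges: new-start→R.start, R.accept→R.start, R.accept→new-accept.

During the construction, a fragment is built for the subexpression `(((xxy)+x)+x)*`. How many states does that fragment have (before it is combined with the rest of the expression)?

16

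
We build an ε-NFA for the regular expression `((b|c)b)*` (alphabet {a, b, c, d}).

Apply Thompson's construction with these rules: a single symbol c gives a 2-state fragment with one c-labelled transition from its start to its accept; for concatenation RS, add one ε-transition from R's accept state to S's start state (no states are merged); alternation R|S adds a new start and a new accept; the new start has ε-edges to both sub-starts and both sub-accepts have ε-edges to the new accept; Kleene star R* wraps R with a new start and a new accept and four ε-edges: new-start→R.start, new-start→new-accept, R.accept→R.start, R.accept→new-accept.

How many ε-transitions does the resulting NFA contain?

9

Bottom-up over the parse tree:
Each of the 3 symbol leaves contributes 0 ε-transitions.
  b|c : 4 ε-transitions
  (b|c)b : 5 ε-transitions
  ((b|c)b)* : 9 ε-transitions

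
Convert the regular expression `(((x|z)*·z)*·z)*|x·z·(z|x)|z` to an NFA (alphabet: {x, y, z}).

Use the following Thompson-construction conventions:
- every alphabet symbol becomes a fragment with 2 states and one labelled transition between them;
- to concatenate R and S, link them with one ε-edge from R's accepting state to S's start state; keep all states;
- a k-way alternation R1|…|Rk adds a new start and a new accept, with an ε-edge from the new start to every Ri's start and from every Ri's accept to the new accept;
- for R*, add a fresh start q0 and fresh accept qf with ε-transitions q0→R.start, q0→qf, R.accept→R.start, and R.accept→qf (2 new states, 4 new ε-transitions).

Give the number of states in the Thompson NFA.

30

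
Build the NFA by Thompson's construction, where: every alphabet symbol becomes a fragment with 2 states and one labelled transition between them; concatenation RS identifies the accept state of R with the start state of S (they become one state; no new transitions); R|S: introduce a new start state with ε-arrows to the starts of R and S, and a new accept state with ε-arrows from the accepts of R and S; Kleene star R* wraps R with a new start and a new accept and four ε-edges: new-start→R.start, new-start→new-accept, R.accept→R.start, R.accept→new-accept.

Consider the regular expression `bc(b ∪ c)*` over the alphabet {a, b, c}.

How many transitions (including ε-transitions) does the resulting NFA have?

By structural recursion:
Each of the 4 symbol leaves contributes 1 transition (1 symbol, 0 ε).
  b ∪ c — 6 transitions (2 symbol, 4 ε)
  (b ∪ c)* — 10 transitions (2 symbol, 8 ε)
  bc(b ∪ c)* — 12 transitions (4 symbol, 8 ε)

12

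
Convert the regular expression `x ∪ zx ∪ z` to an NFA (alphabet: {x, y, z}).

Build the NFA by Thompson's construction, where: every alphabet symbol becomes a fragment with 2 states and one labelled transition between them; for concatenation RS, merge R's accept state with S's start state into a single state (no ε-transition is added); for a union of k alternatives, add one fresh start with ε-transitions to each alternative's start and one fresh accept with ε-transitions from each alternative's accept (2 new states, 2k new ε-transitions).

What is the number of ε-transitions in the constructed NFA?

6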